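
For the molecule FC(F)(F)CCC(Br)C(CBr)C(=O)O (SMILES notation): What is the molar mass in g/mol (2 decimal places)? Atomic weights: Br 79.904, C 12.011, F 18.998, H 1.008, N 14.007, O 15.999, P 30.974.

First, the molecular formula is C7H9Br2F3O2 (counting implicit H from valence).
  Br: 2 × 79.904 = 159.808
  C: 7 × 12.011 = 84.077
  F: 3 × 18.998 = 56.994
  H: 9 × 1.008 = 9.072
  O: 2 × 15.999 = 31.998
Sum: 2×79.904 + 7×12.011 + 3×18.998 + 9×1.008 + 2×15.999 = 341.949 → 341.95 g/mol.

341.95 g/mol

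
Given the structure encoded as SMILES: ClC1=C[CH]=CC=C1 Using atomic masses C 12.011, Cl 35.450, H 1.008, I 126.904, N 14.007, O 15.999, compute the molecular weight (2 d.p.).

First, the molecular formula is C6H5Cl (counting implicit H from valence).
  C: 6 × 12.011 = 72.066
  Cl: 1 × 35.450 = 35.450
  H: 5 × 1.008 = 5.040
Sum: 6×12.011 + 1×35.450 + 5×1.008 = 112.556 → 112.56 g/mol.

112.56 g/mol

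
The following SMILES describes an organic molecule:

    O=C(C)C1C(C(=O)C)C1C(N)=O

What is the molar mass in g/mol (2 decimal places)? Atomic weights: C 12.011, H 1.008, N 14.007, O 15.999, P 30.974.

169.18 g/mol

First, the molecular formula is C8H11NO3 (counting implicit H from valence).
  C: 8 × 12.011 = 96.088
  H: 11 × 1.008 = 11.088
  N: 1 × 14.007 = 14.007
  O: 3 × 15.999 = 47.997
Sum: 8×12.011 + 11×1.008 + 1×14.007 + 3×15.999 = 169.180 → 169.18 g/mol.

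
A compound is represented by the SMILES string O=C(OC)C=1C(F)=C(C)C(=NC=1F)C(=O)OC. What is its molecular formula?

Walk through each heavy atom and fill implicit hydrogens from standard valence (C 4, N 3, O 2, S 2, halogen 1):
  atom 1: O, bond orders sum to 2 (valence 2) → 0 H
  atom 2: C, bond orders sum to 4 (valence 4) → 0 H
  atom 3: O, bond orders sum to 2 (valence 2) → 0 H
  atom 4: C, bond orders sum to 1 (valence 4) → 3 H
  atom 5: C, bond orders sum to 4 (valence 4) → 0 H
  atom 6: C, bond orders sum to 4 (valence 4) → 0 H
  atom 7: F (halogen, monovalent) → 0 H
  atom 8: C, bond orders sum to 4 (valence 4) → 0 H
  atom 9: C, bond orders sum to 1 (valence 4) → 3 H
  atom 10: C, bond orders sum to 4 (valence 4) → 0 H
  atom 11: N, bond orders sum to 3 (valence 3) → 0 H
  atom 12: C, bond orders sum to 4 (valence 4) → 0 H
  atom 13: F (halogen, monovalent) → 0 H
  atom 14: C, bond orders sum to 4 (valence 4) → 0 H
  atom 15: O, bond orders sum to 2 (valence 2) → 0 H
  atom 16: O, bond orders sum to 2 (valence 2) → 0 H
  atom 17: C, bond orders sum to 1 (valence 4) → 3 H
Totals → C:10, H:9, F:2, N:1, O:4.

C10H9F2NO4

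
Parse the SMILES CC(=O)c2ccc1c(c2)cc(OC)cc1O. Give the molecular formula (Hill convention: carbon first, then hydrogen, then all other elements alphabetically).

C13H12O3

Walk through each heavy atom and fill implicit hydrogens from standard valence (C 4, N 3, O 2, S 2, halogen 1); for lowercase aromatic atoms, an aromatic c carries 1 H when it has two neighbours and 0 H with three, and aromatic n carries 0 H:
  atom 1: C, bond orders sum to 1 (valence 4) → 3 H
  atom 2: C, bond orders sum to 4 (valence 4) → 0 H
  atom 3: O, bond orders sum to 2 (valence 2) → 0 H
  atom 4: aromatic c, 3 neighbours → 0 H
  atom 5: aromatic c, 2 neighbours → 1 H
  atom 6: aromatic c, 2 neighbours → 1 H
  atom 7: aromatic c, 3 neighbours → 0 H
  atom 8: aromatic c, 3 neighbours → 0 H
  atom 9: aromatic c, 2 neighbours → 1 H
  atom 10: aromatic c, 2 neighbours → 1 H
  atom 11: aromatic c, 3 neighbours → 0 H
  atom 12: O, bond orders sum to 2 (valence 2) → 0 H
  atom 13: C, bond orders sum to 1 (valence 4) → 3 H
  atom 14: aromatic c, 2 neighbours → 1 H
  atom 15: aromatic c, 3 neighbours → 0 H
  atom 16: O, bond orders sum to 1 (valence 2) → 1 H
Totals → C:13, H:12, O:3.
In Hill order: C13H12O3.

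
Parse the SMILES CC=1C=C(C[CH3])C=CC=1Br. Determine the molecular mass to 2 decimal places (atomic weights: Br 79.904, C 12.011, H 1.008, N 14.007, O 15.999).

199.09 g/mol

First, the molecular formula is C9H11Br (counting implicit H from valence).
  Br: 1 × 79.904 = 79.904
  C: 9 × 12.011 = 108.099
  H: 11 × 1.008 = 11.088
Sum: 1×79.904 + 9×12.011 + 11×1.008 = 199.091 → 199.09 g/mol.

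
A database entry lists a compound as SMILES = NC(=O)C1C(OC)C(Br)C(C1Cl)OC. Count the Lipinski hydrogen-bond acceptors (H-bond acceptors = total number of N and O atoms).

4

N atoms: 1; O atoms: 3.
Lipinski HBA = 1 + 3 = 4.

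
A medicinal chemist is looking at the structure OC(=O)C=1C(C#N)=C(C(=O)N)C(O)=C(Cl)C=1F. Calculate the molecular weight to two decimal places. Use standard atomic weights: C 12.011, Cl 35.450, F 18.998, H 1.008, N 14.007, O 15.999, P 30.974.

258.59 g/mol

First, the molecular formula is C9H4ClFN2O4 (counting implicit H from valence).
  C: 9 × 12.011 = 108.099
  Cl: 1 × 35.450 = 35.450
  F: 1 × 18.998 = 18.998
  H: 4 × 1.008 = 4.032
  N: 2 × 14.007 = 28.014
  O: 4 × 15.999 = 63.996
Sum: 9×12.011 + 1×35.450 + 1×18.998 + 4×1.008 + 2×14.007 + 4×15.999 = 258.589 → 258.59 g/mol.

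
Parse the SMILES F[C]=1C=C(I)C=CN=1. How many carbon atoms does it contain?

Count every carbon token in the SMILES (each C, including those in ring-closure positions and inside branches).
Carbon count: 5.

5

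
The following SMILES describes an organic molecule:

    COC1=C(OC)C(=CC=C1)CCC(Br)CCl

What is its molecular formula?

C12H16BrClO2

Walk through each heavy atom and fill implicit hydrogens from standard valence (C 4, N 3, O 2, S 2, halogen 1):
  atom 1: C, bond orders sum to 1 (valence 4) → 3 H
  atom 2: O, bond orders sum to 2 (valence 2) → 0 H
  atom 3: C, bond orders sum to 4 (valence 4) → 0 H
  atom 4: C, bond orders sum to 4 (valence 4) → 0 H
  atom 5: O, bond orders sum to 2 (valence 2) → 0 H
  atom 6: C, bond orders sum to 1 (valence 4) → 3 H
  atom 7: C, bond orders sum to 4 (valence 4) → 0 H
  atom 8: C, bond orders sum to 3 (valence 4) → 1 H
  atom 9: C, bond orders sum to 3 (valence 4) → 1 H
  atom 10: C, bond orders sum to 3 (valence 4) → 1 H
  atom 11: C, bond orders sum to 2 (valence 4) → 2 H
  atom 12: C, bond orders sum to 2 (valence 4) → 2 H
  atom 13: C, bond orders sum to 3 (valence 4) → 1 H
  atom 14: Br (halogen, monovalent) → 0 H
  atom 15: C, bond orders sum to 2 (valence 4) → 2 H
  atom 16: Cl (halogen, monovalent) → 0 H
Totals → C:12, H:16, Br:1, Cl:1, O:2.
In Hill order: C12H16BrClO2.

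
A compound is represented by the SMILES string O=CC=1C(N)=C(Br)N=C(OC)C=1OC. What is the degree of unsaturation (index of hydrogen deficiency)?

5

Degree of unsaturation = (number of rings) + (number of π bonds).
Ring closures in the SMILES: 1.
π bonds: 4 double bonds (each 1 DoU) → 4 DoU from unsaturation.
Total DoU = 1 + 4 = 5.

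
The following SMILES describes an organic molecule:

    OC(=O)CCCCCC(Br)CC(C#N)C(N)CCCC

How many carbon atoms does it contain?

15

Count every carbon token in the SMILES (each C, including those in ring-closure positions and inside branches).
Carbon count: 15.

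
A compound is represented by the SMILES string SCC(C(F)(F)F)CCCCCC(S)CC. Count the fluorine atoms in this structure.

Scan the SMILES for F atoms (remember two-letter symbols like Cl and Br are single atoms).
Fluorine count: 3.

3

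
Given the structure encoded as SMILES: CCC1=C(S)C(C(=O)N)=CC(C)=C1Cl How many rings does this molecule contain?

1

In SMILES, each pair of matching ring-closure digits denotes one ring-closing bond; the number of such bonds equals the number of independent rings.
Ring-closure bonds here: 1.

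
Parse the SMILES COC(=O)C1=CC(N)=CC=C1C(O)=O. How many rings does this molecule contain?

In SMILES, each pair of matching ring-closure digits denotes one ring-closing bond; the number of such bonds equals the number of independent rings.
Ring-closure bonds here: 1.

1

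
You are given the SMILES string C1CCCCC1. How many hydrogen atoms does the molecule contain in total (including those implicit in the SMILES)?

Walk through each heavy atom and fill implicit hydrogens from standard valence (C 4, N 3, O 2, S 2, halogen 1):
  atom 1: C, bond orders sum to 2 (valence 4) → 2 H
  atom 2: C, bond orders sum to 2 (valence 4) → 2 H
  atom 3: C, bond orders sum to 2 (valence 4) → 2 H
  atom 4: C, bond orders sum to 2 (valence 4) → 2 H
  atom 5: C, bond orders sum to 2 (valence 4) → 2 H
  atom 6: C, bond orders sum to 2 (valence 4) → 2 H
Total hydrogens: 12.

12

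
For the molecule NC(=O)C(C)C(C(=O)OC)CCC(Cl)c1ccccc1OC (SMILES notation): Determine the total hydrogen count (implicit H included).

22

Walk through each heavy atom and fill implicit hydrogens from standard valence (C 4, N 3, O 2, S 2, halogen 1); for lowercase aromatic atoms, an aromatic c carries 1 H when it has two neighbours and 0 H with three, and aromatic n carries 0 H:
  atom 1: N, bond orders sum to 1 (valence 3) → 2 H
  atom 2: C, bond orders sum to 4 (valence 4) → 0 H
  atom 3: O, bond orders sum to 2 (valence 2) → 0 H
  atom 4: C, bond orders sum to 3 (valence 4) → 1 H
  atom 5: C, bond orders sum to 1 (valence 4) → 3 H
  atom 6: C, bond orders sum to 3 (valence 4) → 1 H
  atom 7: C, bond orders sum to 4 (valence 4) → 0 H
  atom 8: O, bond orders sum to 2 (valence 2) → 0 H
  atom 9: O, bond orders sum to 2 (valence 2) → 0 H
  atom 10: C, bond orders sum to 1 (valence 4) → 3 H
  atom 11: C, bond orders sum to 2 (valence 4) → 2 H
  atom 12: C, bond orders sum to 2 (valence 4) → 2 H
  atom 13: C, bond orders sum to 3 (valence 4) → 1 H
  atom 14: Cl (halogen, monovalent) → 0 H
  atom 15: aromatic c, 3 neighbours → 0 H
  atom 16: aromatic c, 2 neighbours → 1 H
  atom 17: aromatic c, 2 neighbours → 1 H
  atom 18: aromatic c, 2 neighbours → 1 H
  atom 19: aromatic c, 2 neighbours → 1 H
  atom 20: aromatic c, 3 neighbours → 0 H
  atom 21: O, bond orders sum to 2 (valence 2) → 0 H
  atom 22: C, bond orders sum to 1 (valence 4) → 3 H
Total hydrogens: 22.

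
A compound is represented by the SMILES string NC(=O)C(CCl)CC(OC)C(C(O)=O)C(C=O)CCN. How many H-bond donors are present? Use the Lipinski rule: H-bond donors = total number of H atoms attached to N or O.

5

Donors: find every N or O and count the H atoms it carries.
  atom 1 (N): bond orders sum to 1 → 2 H
  atom 3 (O): bond orders sum to 2 → 0 H
  atom 9 (O): bond orders sum to 2 → 0 H
  atom 13 (O): bond orders sum to 1 → 1 H
  atom 14 (O): bond orders sum to 2 → 0 H
  atom 17 (O): bond orders sum to 2 → 0 H
  atom 20 (N): bond orders sum to 1 → 2 H
Lipinski HBD = 5.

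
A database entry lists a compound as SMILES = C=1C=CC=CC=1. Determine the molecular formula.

C6H6

Walk through each heavy atom and fill implicit hydrogens from standard valence (C 4, N 3, O 2, S 2, halogen 1):
  atom 1: C, bond orders sum to 3 (valence 4) → 1 H
  atom 2: C, bond orders sum to 3 (valence 4) → 1 H
  atom 3: C, bond orders sum to 3 (valence 4) → 1 H
  atom 4: C, bond orders sum to 3 (valence 4) → 1 H
  atom 5: C, bond orders sum to 3 (valence 4) → 1 H
  atom 6: C, bond orders sum to 3 (valence 4) → 1 H
Totals → C:6, H:6.
In Hill order: C6H6.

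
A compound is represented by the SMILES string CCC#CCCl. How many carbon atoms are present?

Count every carbon token in the SMILES (each C, including those in ring-closure positions and inside branches).
Carbon count: 5.

5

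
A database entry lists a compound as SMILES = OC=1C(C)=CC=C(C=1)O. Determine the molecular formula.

C7H8O2

Walk through each heavy atom and fill implicit hydrogens from standard valence (C 4, N 3, O 2, S 2, halogen 1):
  atom 1: O, bond orders sum to 1 (valence 2) → 1 H
  atom 2: C, bond orders sum to 4 (valence 4) → 0 H
  atom 3: C, bond orders sum to 4 (valence 4) → 0 H
  atom 4: C, bond orders sum to 1 (valence 4) → 3 H
  atom 5: C, bond orders sum to 3 (valence 4) → 1 H
  atom 6: C, bond orders sum to 3 (valence 4) → 1 H
  atom 7: C, bond orders sum to 4 (valence 4) → 0 H
  atom 8: C, bond orders sum to 3 (valence 4) → 1 H
  atom 9: O, bond orders sum to 1 (valence 2) → 1 H
Totals → C:7, H:8, O:2.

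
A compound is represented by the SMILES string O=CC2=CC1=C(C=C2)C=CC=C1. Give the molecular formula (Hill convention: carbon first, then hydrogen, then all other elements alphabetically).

C11H8O

Walk through each heavy atom and fill implicit hydrogens from standard valence (C 4, N 3, O 2, S 2, halogen 1):
  atom 1: O, bond orders sum to 2 (valence 2) → 0 H
  atom 2: C, bond orders sum to 3 (valence 4) → 1 H
  atom 3: C, bond orders sum to 4 (valence 4) → 0 H
  atom 4: C, bond orders sum to 3 (valence 4) → 1 H
  atom 5: C, bond orders sum to 4 (valence 4) → 0 H
  atom 6: C, bond orders sum to 4 (valence 4) → 0 H
  atom 7: C, bond orders sum to 3 (valence 4) → 1 H
  atom 8: C, bond orders sum to 3 (valence 4) → 1 H
  atom 9: C, bond orders sum to 3 (valence 4) → 1 H
  atom 10: C, bond orders sum to 3 (valence 4) → 1 H
  atom 11: C, bond orders sum to 3 (valence 4) → 1 H
  atom 12: C, bond orders sum to 3 (valence 4) → 1 H
Totals → C:11, H:8, O:1.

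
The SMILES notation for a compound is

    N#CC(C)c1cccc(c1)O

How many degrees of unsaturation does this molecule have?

6

Molecular formula: C9H9NO.
DoU = (2C + 2 + N − H − X) / 2, where X is the halogen count and O/S are ignored.
    = (2·9 + 2 + 1 − 9 − 0) / 2 = 12 / 2 = 6.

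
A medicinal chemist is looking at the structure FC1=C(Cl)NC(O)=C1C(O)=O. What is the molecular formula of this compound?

C5H3ClFNO3

Walk through each heavy atom and fill implicit hydrogens from standard valence (C 4, N 3, O 2, S 2, halogen 1):
  atom 1: F (halogen, monovalent) → 0 H
  atom 2: C, bond orders sum to 4 (valence 4) → 0 H
  atom 3: C, bond orders sum to 4 (valence 4) → 0 H
  atom 4: Cl (halogen, monovalent) → 0 H
  atom 5: N, bond orders sum to 2 (valence 3) → 1 H
  atom 6: C, bond orders sum to 4 (valence 4) → 0 H
  atom 7: O, bond orders sum to 1 (valence 2) → 1 H
  atom 8: C, bond orders sum to 4 (valence 4) → 0 H
  atom 9: C, bond orders sum to 4 (valence 4) → 0 H
  atom 10: O, bond orders sum to 1 (valence 2) → 1 H
  atom 11: O, bond orders sum to 2 (valence 2) → 0 H
Totals → C:5, H:3, Cl:1, F:1, N:1, O:3.
In Hill order: C5H3ClFNO3.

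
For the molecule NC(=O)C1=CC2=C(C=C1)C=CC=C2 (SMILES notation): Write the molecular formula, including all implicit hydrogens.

Walk through each heavy atom and fill implicit hydrogens from standard valence (C 4, N 3, O 2, S 2, halogen 1):
  atom 1: N, bond orders sum to 1 (valence 3) → 2 H
  atom 2: C, bond orders sum to 4 (valence 4) → 0 H
  atom 3: O, bond orders sum to 2 (valence 2) → 0 H
  atom 4: C, bond orders sum to 4 (valence 4) → 0 H
  atom 5: C, bond orders sum to 3 (valence 4) → 1 H
  atom 6: C, bond orders sum to 4 (valence 4) → 0 H
  atom 7: C, bond orders sum to 4 (valence 4) → 0 H
  atom 8: C, bond orders sum to 3 (valence 4) → 1 H
  atom 9: C, bond orders sum to 3 (valence 4) → 1 H
  atom 10: C, bond orders sum to 3 (valence 4) → 1 H
  atom 11: C, bond orders sum to 3 (valence 4) → 1 H
  atom 12: C, bond orders sum to 3 (valence 4) → 1 H
  atom 13: C, bond orders sum to 3 (valence 4) → 1 H
Totals → C:11, H:9, N:1, O:1.

C11H9NO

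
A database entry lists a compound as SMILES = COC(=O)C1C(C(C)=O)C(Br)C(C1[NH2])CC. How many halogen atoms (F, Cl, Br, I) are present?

1

Halogen atoms appear at heavy-atom position 11 (1×Br).
Other groups present: 1 ester, 1 ketone, 1 primary amine.
Halogen count: 1.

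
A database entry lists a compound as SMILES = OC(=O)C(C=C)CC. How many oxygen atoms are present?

Scan the SMILES for O atoms (remember two-letter symbols like Cl and Br are single atoms).
Oxygen count: 2.

2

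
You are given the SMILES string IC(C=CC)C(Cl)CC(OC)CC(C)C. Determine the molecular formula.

Walk through each heavy atom and fill implicit hydrogens from standard valence (C 4, N 3, O 2, S 2, halogen 1):
  atom 1: I (halogen, monovalent) → 0 H
  atom 2: C, bond orders sum to 3 (valence 4) → 1 H
  atom 3: C, bond orders sum to 3 (valence 4) → 1 H
  atom 4: C, bond orders sum to 3 (valence 4) → 1 H
  atom 5: C, bond orders sum to 1 (valence 4) → 3 H
  atom 6: C, bond orders sum to 3 (valence 4) → 1 H
  atom 7: Cl (halogen, monovalent) → 0 H
  atom 8: C, bond orders sum to 2 (valence 4) → 2 H
  atom 9: C, bond orders sum to 3 (valence 4) → 1 H
  atom 10: O, bond orders sum to 2 (valence 2) → 0 H
  atom 11: C, bond orders sum to 1 (valence 4) → 3 H
  atom 12: C, bond orders sum to 2 (valence 4) → 2 H
  atom 13: C, bond orders sum to 3 (valence 4) → 1 H
  atom 14: C, bond orders sum to 1 (valence 4) → 3 H
  atom 15: C, bond orders sum to 1 (valence 4) → 3 H
Totals → C:12, H:22, Cl:1, I:1, O:1.
In Hill order: C12H22ClIO.

C12H22ClIO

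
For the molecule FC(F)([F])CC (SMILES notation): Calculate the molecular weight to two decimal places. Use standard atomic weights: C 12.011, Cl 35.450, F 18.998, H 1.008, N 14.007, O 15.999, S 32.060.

98.07 g/mol

First, the molecular formula is C3H5F3 (counting implicit H from valence).
  C: 3 × 12.011 = 36.033
  F: 3 × 18.998 = 56.994
  H: 5 × 1.008 = 5.040
Sum: 3×12.011 + 3×18.998 + 5×1.008 = 98.067 → 98.07 g/mol.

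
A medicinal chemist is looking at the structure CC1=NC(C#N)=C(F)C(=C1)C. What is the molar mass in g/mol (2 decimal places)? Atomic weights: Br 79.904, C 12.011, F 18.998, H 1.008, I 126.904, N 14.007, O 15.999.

First, the molecular formula is C8H7FN2 (counting implicit H from valence).
  C: 8 × 12.011 = 96.088
  F: 1 × 18.998 = 18.998
  H: 7 × 1.008 = 7.056
  N: 2 × 14.007 = 28.014
Sum: 8×12.011 + 1×18.998 + 7×1.008 + 2×14.007 = 150.156 → 150.16 g/mol.

150.16 g/mol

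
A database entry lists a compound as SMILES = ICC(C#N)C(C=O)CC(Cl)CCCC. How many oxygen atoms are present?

Scan the SMILES for O atoms (remember two-letter symbols like Cl and Br are single atoms).
Oxygen count: 1.

1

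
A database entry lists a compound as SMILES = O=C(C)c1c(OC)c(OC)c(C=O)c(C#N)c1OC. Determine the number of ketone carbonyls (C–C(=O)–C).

1

The ketone motif appears at heavy-atom position 2 in the SMILES.
Other groups present: 1 aldehyde, 3 ether, 1 nitrile.
Ketone count: 1.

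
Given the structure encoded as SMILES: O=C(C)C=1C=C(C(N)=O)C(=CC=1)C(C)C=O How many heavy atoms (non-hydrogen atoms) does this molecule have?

Every atom symbol written in the SMILES (organic subset) is one heavy atom; implicit H are not written.
Heavy atoms by element → C:12, N:1, O:3.
Total: 16.

16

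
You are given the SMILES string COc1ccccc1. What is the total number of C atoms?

7

Count every carbon token in the SMILES (each C, including those in ring-closure positions and inside branches).
Carbon count: 7.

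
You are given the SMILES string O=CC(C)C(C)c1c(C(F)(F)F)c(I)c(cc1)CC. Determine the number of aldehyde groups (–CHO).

The aldehyde motif appears at heavy-atom position 2 in the SMILES.
Aldehyde count: 1.

1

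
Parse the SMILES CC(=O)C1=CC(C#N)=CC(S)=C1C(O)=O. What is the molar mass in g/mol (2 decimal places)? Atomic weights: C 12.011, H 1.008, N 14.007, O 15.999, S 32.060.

221.23 g/mol

First, the molecular formula is C10H7NO3S (counting implicit H from valence).
  C: 10 × 12.011 = 120.110
  H: 7 × 1.008 = 7.056
  N: 1 × 14.007 = 14.007
  O: 3 × 15.999 = 47.997
  S: 1 × 32.060 = 32.060
Sum: 10×12.011 + 7×1.008 + 1×14.007 + 3×15.999 + 1×32.060 = 221.230 → 221.23 g/mol.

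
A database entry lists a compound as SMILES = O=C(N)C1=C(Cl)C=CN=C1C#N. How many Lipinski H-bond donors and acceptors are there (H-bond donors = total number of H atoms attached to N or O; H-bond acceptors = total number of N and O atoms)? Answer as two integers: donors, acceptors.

Donors: find every N or O and count the H atoms it carries.
  atom 1 (O): bond orders sum to 2 → 0 H
  atom 3 (N): bond orders sum to 1 → 2 H
  atom 9 (N): bond orders sum to 3 → 0 H
  atom 12 (N): bond orders sum to 3 → 0 H
Lipinski HBD = 2.
Acceptors: N atoms = 3, O atoms = 1 → HBA = 4.

2, 4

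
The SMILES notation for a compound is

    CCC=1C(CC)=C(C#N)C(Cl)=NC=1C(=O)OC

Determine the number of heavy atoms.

Every atom symbol written in the SMILES (organic subset) is one heavy atom; implicit H are not written.
Heavy atoms by element → C:12, Cl:1, N:2, O:2.
Total: 17.

17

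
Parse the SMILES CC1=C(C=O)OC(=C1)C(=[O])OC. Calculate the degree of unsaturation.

5

Degree of unsaturation = (number of rings) + (number of π bonds).
Ring closures in the SMILES: 1.
π bonds: 4 double bonds (each 1 DoU) → 4 DoU from unsaturation.
Total DoU = 1 + 4 = 5.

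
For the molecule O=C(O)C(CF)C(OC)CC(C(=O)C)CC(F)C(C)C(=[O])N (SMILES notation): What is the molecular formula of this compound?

C14H23F2NO5

Walk through each heavy atom and fill implicit hydrogens from standard valence (C 4, N 3, O 2, S 2, halogen 1):
  atom 1: O, bond orders sum to 2 (valence 2) → 0 H
  atom 2: C, bond orders sum to 4 (valence 4) → 0 H
  atom 3: O, bond orders sum to 1 (valence 2) → 1 H
  atom 4: C, bond orders sum to 3 (valence 4) → 1 H
  atom 5: C, bond orders sum to 2 (valence 4) → 2 H
  atom 6: F (halogen, monovalent) → 0 H
  atom 7: C, bond orders sum to 3 (valence 4) → 1 H
  atom 8: O, bond orders sum to 2 (valence 2) → 0 H
  atom 9: C, bond orders sum to 1 (valence 4) → 3 H
  atom 10: C, bond orders sum to 2 (valence 4) → 2 H
  atom 11: C, bond orders sum to 3 (valence 4) → 1 H
  atom 12: C, bond orders sum to 4 (valence 4) → 0 H
  atom 13: O, bond orders sum to 2 (valence 2) → 0 H
  atom 14: C, bond orders sum to 1 (valence 4) → 3 H
  atom 15: C, bond orders sum to 2 (valence 4) → 2 H
  atom 16: C, bond orders sum to 3 (valence 4) → 1 H
  atom 17: F (halogen, monovalent) → 0 H
  atom 18: C, bond orders sum to 3 (valence 4) → 1 H
  atom 19: C, bond orders sum to 1 (valence 4) → 3 H
  atom 20: C, bond orders sum to 4 (valence 4) → 0 H
  atom 21: O with explicit H count 0
  atom 22: N, bond orders sum to 1 (valence 3) → 2 H
Totals → C:14, H:23, F:2, N:1, O:5.
In Hill order: C14H23F2NO5.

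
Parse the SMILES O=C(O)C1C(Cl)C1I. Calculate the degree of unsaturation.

Molecular formula: C4H4ClIO2.
DoU = (2C + 2 + N − H − X) / 2, where X is the halogen count and O/S are ignored.
    = (2·4 + 2 + 0 − 4 − 2) / 2 = 4 / 2 = 2.

2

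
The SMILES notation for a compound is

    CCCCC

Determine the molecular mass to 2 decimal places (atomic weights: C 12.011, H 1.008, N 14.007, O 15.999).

First, the molecular formula is C5H12 (counting implicit H from valence).
  C: 5 × 12.011 = 60.055
  H: 12 × 1.008 = 12.096
Sum: 5×12.011 + 12×1.008 = 72.151 → 72.15 g/mol.

72.15 g/mol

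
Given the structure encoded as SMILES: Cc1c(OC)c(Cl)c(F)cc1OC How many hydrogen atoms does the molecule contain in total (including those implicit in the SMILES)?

10

Walk through each heavy atom and fill implicit hydrogens from standard valence (C 4, N 3, O 2, S 2, halogen 1); for lowercase aromatic atoms, an aromatic c carries 1 H when it has two neighbours and 0 H with three, and aromatic n carries 0 H:
  atom 1: C, bond orders sum to 1 (valence 4) → 3 H
  atom 2: aromatic c, 3 neighbours → 0 H
  atom 3: aromatic c, 3 neighbours → 0 H
  atom 4: O, bond orders sum to 2 (valence 2) → 0 H
  atom 5: C, bond orders sum to 1 (valence 4) → 3 H
  atom 6: aromatic c, 3 neighbours → 0 H
  atom 7: Cl (halogen, monovalent) → 0 H
  atom 8: aromatic c, 3 neighbours → 0 H
  atom 9: F (halogen, monovalent) → 0 H
  atom 10: aromatic c, 2 neighbours → 1 H
  atom 11: aromatic c, 3 neighbours → 0 H
  atom 12: O, bond orders sum to 2 (valence 2) → 0 H
  atom 13: C, bond orders sum to 1 (valence 4) → 3 H
Total hydrogens: 10.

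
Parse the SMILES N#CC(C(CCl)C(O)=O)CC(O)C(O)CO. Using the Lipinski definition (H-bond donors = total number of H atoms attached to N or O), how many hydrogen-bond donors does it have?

Donors: find every N or O and count the H atoms it carries.
  atom 1 (N): bond orders sum to 3 → 0 H
  atom 8 (O): bond orders sum to 1 → 1 H
  atom 9 (O): bond orders sum to 2 → 0 H
  atom 12 (O): bond orders sum to 1 → 1 H
  atom 14 (O): bond orders sum to 1 → 1 H
  atom 16 (O): bond orders sum to 1 → 1 H
Lipinski HBD = 4.

4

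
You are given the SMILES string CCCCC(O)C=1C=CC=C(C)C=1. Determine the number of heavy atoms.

Every atom symbol written in the SMILES (organic subset) is one heavy atom; implicit H are not written.
Heavy atoms by element → C:12, O:1.
Total: 13.

13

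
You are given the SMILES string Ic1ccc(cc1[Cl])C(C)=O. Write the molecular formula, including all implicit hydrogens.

Walk through each heavy atom and fill implicit hydrogens from standard valence (C 4, N 3, O 2, S 2, halogen 1); for lowercase aromatic atoms, an aromatic c carries 1 H when it has two neighbours and 0 H with three, and aromatic n carries 0 H:
  atom 1: I (halogen, monovalent) → 0 H
  atom 2: aromatic c, 3 neighbours → 0 H
  atom 3: aromatic c, 2 neighbours → 1 H
  atom 4: aromatic c, 2 neighbours → 1 H
  atom 5: aromatic c, 3 neighbours → 0 H
  atom 6: aromatic c, 2 neighbours → 1 H
  atom 7: aromatic c, 3 neighbours → 0 H
  atom 8: Cl with explicit H count 0
  atom 9: C, bond orders sum to 4 (valence 4) → 0 H
  atom 10: C, bond orders sum to 1 (valence 4) → 3 H
  atom 11: O, bond orders sum to 2 (valence 2) → 0 H
Totals → C:8, H:6, Cl:1, I:1, O:1.

C8H6ClIO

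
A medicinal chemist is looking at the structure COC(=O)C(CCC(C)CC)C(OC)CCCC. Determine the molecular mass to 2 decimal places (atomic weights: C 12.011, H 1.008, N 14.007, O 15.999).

258.40 g/mol

First, the molecular formula is C15H30O3 (counting implicit H from valence).
  C: 15 × 12.011 = 180.165
  H: 30 × 1.008 = 30.240
  O: 3 × 15.999 = 47.997
Sum: 15×12.011 + 30×1.008 + 3×15.999 = 258.402 → 258.40 g/mol.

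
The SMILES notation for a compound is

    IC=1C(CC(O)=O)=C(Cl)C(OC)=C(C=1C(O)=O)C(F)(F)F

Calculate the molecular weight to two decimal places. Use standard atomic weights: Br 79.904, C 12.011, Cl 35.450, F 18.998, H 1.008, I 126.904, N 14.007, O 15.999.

438.52 g/mol

First, the molecular formula is C11H7ClF3IO5 (counting implicit H from valence).
  C: 11 × 12.011 = 132.121
  Cl: 1 × 35.450 = 35.450
  F: 3 × 18.998 = 56.994
  H: 7 × 1.008 = 7.056
  I: 1 × 126.904 = 126.904
  O: 5 × 15.999 = 79.995
Sum: 11×12.011 + 1×35.450 + 3×18.998 + 7×1.008 + 1×126.904 + 5×15.999 = 438.520 → 438.52 g/mol.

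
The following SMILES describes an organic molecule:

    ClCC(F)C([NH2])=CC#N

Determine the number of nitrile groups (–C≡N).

The nitrile motif appears at heavy-atom position 8 in the SMILES.
Other groups present: 1 alkene, 1 primary amine.
Nitrile count: 1.

1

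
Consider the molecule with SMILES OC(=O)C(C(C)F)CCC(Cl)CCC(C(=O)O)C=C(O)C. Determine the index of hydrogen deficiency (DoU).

Molecular formula: C14H22ClFO5.
DoU = (2C + 2 + N − H − X) / 2, where X is the halogen count and O/S are ignored.
    = (2·14 + 2 + 0 − 22 − 2) / 2 = 6 / 2 = 3.

3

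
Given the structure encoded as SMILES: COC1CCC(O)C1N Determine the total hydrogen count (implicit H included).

Walk through each heavy atom and fill implicit hydrogens from standard valence (C 4, N 3, O 2, S 2, halogen 1):
  atom 1: C, bond orders sum to 1 (valence 4) → 3 H
  atom 2: O, bond orders sum to 2 (valence 2) → 0 H
  atom 3: C, bond orders sum to 3 (valence 4) → 1 H
  atom 4: C, bond orders sum to 2 (valence 4) → 2 H
  atom 5: C, bond orders sum to 2 (valence 4) → 2 H
  atom 6: C, bond orders sum to 3 (valence 4) → 1 H
  atom 7: O, bond orders sum to 1 (valence 2) → 1 H
  atom 8: C, bond orders sum to 3 (valence 4) → 1 H
  atom 9: N, bond orders sum to 1 (valence 3) → 2 H
Total hydrogens: 13.

13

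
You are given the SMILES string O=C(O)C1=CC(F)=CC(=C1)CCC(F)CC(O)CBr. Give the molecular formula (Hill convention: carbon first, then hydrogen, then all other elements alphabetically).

C13H15BrF2O3

Walk through each heavy atom and fill implicit hydrogens from standard valence (C 4, N 3, O 2, S 2, halogen 1):
  atom 1: O, bond orders sum to 2 (valence 2) → 0 H
  atom 2: C, bond orders sum to 4 (valence 4) → 0 H
  atom 3: O, bond orders sum to 1 (valence 2) → 1 H
  atom 4: C, bond orders sum to 4 (valence 4) → 0 H
  atom 5: C, bond orders sum to 3 (valence 4) → 1 H
  atom 6: C, bond orders sum to 4 (valence 4) → 0 H
  atom 7: F (halogen, monovalent) → 0 H
  atom 8: C, bond orders sum to 3 (valence 4) → 1 H
  atom 9: C, bond orders sum to 4 (valence 4) → 0 H
  atom 10: C, bond orders sum to 3 (valence 4) → 1 H
  atom 11: C, bond orders sum to 2 (valence 4) → 2 H
  atom 12: C, bond orders sum to 2 (valence 4) → 2 H
  atom 13: C, bond orders sum to 3 (valence 4) → 1 H
  atom 14: F (halogen, monovalent) → 0 H
  atom 15: C, bond orders sum to 2 (valence 4) → 2 H
  atom 16: C, bond orders sum to 3 (valence 4) → 1 H
  atom 17: O, bond orders sum to 1 (valence 2) → 1 H
  atom 18: C, bond orders sum to 2 (valence 4) → 2 H
  atom 19: Br (halogen, monovalent) → 0 H
Totals → C:13, H:15, Br:1, F:2, O:3.
In Hill order: C13H15BrF2O3.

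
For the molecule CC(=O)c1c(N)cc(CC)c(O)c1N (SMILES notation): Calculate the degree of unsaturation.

Molecular formula: C10H14N2O2.
DoU = (2C + 2 + N − H − X) / 2, where X is the halogen count and O/S are ignored.
    = (2·10 + 2 + 2 − 14 − 0) / 2 = 10 / 2 = 5.

5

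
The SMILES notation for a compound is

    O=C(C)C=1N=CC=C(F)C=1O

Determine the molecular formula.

Walk through each heavy atom and fill implicit hydrogens from standard valence (C 4, N 3, O 2, S 2, halogen 1):
  atom 1: O, bond orders sum to 2 (valence 2) → 0 H
  atom 2: C, bond orders sum to 4 (valence 4) → 0 H
  atom 3: C, bond orders sum to 1 (valence 4) → 3 H
  atom 4: C, bond orders sum to 4 (valence 4) → 0 H
  atom 5: N, bond orders sum to 3 (valence 3) → 0 H
  atom 6: C, bond orders sum to 3 (valence 4) → 1 H
  atom 7: C, bond orders sum to 3 (valence 4) → 1 H
  atom 8: C, bond orders sum to 4 (valence 4) → 0 H
  atom 9: F (halogen, monovalent) → 0 H
  atom 10: C, bond orders sum to 4 (valence 4) → 0 H
  atom 11: O, bond orders sum to 1 (valence 2) → 1 H
Totals → C:7, H:6, F:1, N:1, O:2.
In Hill order: C7H6FNO2.

C7H6FNO2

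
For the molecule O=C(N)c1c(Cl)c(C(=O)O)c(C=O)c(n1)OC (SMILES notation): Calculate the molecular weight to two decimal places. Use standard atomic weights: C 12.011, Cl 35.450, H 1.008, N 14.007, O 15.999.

258.61 g/mol

First, the molecular formula is C9H7ClN2O5 (counting implicit H from valence).
  C: 9 × 12.011 = 108.099
  Cl: 1 × 35.450 = 35.450
  H: 7 × 1.008 = 7.056
  N: 2 × 14.007 = 28.014
  O: 5 × 15.999 = 79.995
Sum: 9×12.011 + 1×35.450 + 7×1.008 + 2×14.007 + 5×15.999 = 258.614 → 258.61 g/mol.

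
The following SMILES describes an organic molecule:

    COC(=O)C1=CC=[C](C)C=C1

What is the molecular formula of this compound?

Walk through each heavy atom and fill implicit hydrogens from standard valence (C 4, N 3, O 2, S 2, halogen 1):
  atom 1: C, bond orders sum to 1 (valence 4) → 3 H
  atom 2: O, bond orders sum to 2 (valence 2) → 0 H
  atom 3: C, bond orders sum to 4 (valence 4) → 0 H
  atom 4: O, bond orders sum to 2 (valence 2) → 0 H
  atom 5: C, bond orders sum to 4 (valence 4) → 0 H
  atom 6: C, bond orders sum to 3 (valence 4) → 1 H
  atom 7: C, bond orders sum to 3 (valence 4) → 1 H
  atom 8: C with explicit H count 0
  atom 9: C, bond orders sum to 1 (valence 4) → 3 H
  atom 10: C, bond orders sum to 3 (valence 4) → 1 H
  atom 11: C, bond orders sum to 3 (valence 4) → 1 H
Totals → C:9, H:10, O:2.

C9H10O2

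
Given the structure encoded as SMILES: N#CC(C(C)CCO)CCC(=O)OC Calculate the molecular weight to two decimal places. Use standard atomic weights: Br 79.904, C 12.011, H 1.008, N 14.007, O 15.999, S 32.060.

199.25 g/mol

First, the molecular formula is C10H17NO3 (counting implicit H from valence).
  C: 10 × 12.011 = 120.110
  H: 17 × 1.008 = 17.136
  N: 1 × 14.007 = 14.007
  O: 3 × 15.999 = 47.997
Sum: 10×12.011 + 17×1.008 + 1×14.007 + 3×15.999 = 199.250 → 199.25 g/mol.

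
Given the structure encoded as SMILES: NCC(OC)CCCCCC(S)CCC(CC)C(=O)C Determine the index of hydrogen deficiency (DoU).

1

Molecular formula: C16H33NO2S.
DoU = (2C + 2 + N − H − X) / 2, where X is the halogen count and O/S are ignored.
    = (2·16 + 2 + 1 − 33 − 0) / 2 = 2 / 2 = 1.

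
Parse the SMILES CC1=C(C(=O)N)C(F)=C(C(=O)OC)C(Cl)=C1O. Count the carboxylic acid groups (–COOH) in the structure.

0

Scan the SMILES for the carboxylic acid motif — none present.
Groups that are present: 1 amide, 1 ester, 1 hydroxyl.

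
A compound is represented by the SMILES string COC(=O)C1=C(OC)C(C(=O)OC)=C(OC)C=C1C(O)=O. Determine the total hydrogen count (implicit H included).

14

Walk through each heavy atom and fill implicit hydrogens from standard valence (C 4, N 3, O 2, S 2, halogen 1):
  atom 1: C, bond orders sum to 1 (valence 4) → 3 H
  atom 2: O, bond orders sum to 2 (valence 2) → 0 H
  atom 3: C, bond orders sum to 4 (valence 4) → 0 H
  atom 4: O, bond orders sum to 2 (valence 2) → 0 H
  atom 5: C, bond orders sum to 4 (valence 4) → 0 H
  atom 6: C, bond orders sum to 4 (valence 4) → 0 H
  atom 7: O, bond orders sum to 2 (valence 2) → 0 H
  atom 8: C, bond orders sum to 1 (valence 4) → 3 H
  atom 9: C, bond orders sum to 4 (valence 4) → 0 H
  atom 10: C, bond orders sum to 4 (valence 4) → 0 H
  atom 11: O, bond orders sum to 2 (valence 2) → 0 H
  atom 12: O, bond orders sum to 2 (valence 2) → 0 H
  atom 13: C, bond orders sum to 1 (valence 4) → 3 H
  atom 14: C, bond orders sum to 4 (valence 4) → 0 H
  atom 15: O, bond orders sum to 2 (valence 2) → 0 H
  atom 16: C, bond orders sum to 1 (valence 4) → 3 H
  atom 17: C, bond orders sum to 3 (valence 4) → 1 H
  atom 18: C, bond orders sum to 4 (valence 4) → 0 H
  atom 19: C, bond orders sum to 4 (valence 4) → 0 H
  atom 20: O, bond orders sum to 1 (valence 2) → 1 H
  atom 21: O, bond orders sum to 2 (valence 2) → 0 H
Total hydrogens: 14.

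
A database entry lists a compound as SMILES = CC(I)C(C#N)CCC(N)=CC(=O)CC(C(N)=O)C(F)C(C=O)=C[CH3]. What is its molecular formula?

C17H23FIN3O3

Walk through each heavy atom and fill implicit hydrogens from standard valence (C 4, N 3, O 2, S 2, halogen 1):
  atom 1: C, bond orders sum to 1 (valence 4) → 3 H
  atom 2: C, bond orders sum to 3 (valence 4) → 1 H
  atom 3: I (halogen, monovalent) → 0 H
  atom 4: C, bond orders sum to 3 (valence 4) → 1 H
  atom 5: C, bond orders sum to 4 (valence 4) → 0 H
  atom 6: N, bond orders sum to 3 (valence 3) → 0 H
  atom 7: C, bond orders sum to 2 (valence 4) → 2 H
  atom 8: C, bond orders sum to 2 (valence 4) → 2 H
  atom 9: C, bond orders sum to 4 (valence 4) → 0 H
  atom 10: N, bond orders sum to 1 (valence 3) → 2 H
  atom 11: C, bond orders sum to 3 (valence 4) → 1 H
  atom 12: C, bond orders sum to 4 (valence 4) → 0 H
  atom 13: O, bond orders sum to 2 (valence 2) → 0 H
  atom 14: C, bond orders sum to 2 (valence 4) → 2 H
  atom 15: C, bond orders sum to 3 (valence 4) → 1 H
  atom 16: C, bond orders sum to 4 (valence 4) → 0 H
  atom 17: N, bond orders sum to 1 (valence 3) → 2 H
  atom 18: O, bond orders sum to 2 (valence 2) → 0 H
  atom 19: C, bond orders sum to 3 (valence 4) → 1 H
  atom 20: F (halogen, monovalent) → 0 H
  atom 21: C, bond orders sum to 4 (valence 4) → 0 H
  atom 22: C, bond orders sum to 3 (valence 4) → 1 H
  atom 23: O, bond orders sum to 2 (valence 2) → 0 H
  atom 24: C, bond orders sum to 3 (valence 4) → 1 H
  atom 25: C with explicit H count 3
Totals → C:17, H:23, F:1, I:1, N:3, O:3.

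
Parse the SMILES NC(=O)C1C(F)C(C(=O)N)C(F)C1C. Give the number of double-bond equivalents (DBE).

Degree of unsaturation = (number of rings) + (number of π bonds).
Ring closures in the SMILES: 1.
π bonds: 2 double bonds (each 1 DoU) → 2 DoU from unsaturation.
Total DoU = 1 + 2 = 3.

3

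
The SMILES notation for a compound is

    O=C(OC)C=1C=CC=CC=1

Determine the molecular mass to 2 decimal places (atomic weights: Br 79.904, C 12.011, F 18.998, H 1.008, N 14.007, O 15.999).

136.15 g/mol

First, the molecular formula is C8H8O2 (counting implicit H from valence).
  C: 8 × 12.011 = 96.088
  H: 8 × 1.008 = 8.064
  O: 2 × 15.999 = 31.998
Sum: 8×12.011 + 8×1.008 + 2×15.999 = 136.150 → 136.15 g/mol.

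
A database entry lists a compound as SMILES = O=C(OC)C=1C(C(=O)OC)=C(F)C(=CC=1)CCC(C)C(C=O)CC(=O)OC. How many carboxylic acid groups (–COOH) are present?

0

Scan the SMILES for the carboxylic acid motif — none present.
Groups that are present: 1 aldehyde, 3 ester.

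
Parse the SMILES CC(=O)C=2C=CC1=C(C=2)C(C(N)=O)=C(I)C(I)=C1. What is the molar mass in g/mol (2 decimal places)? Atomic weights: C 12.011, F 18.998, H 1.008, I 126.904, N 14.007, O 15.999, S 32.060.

First, the molecular formula is C13H9I2NO2 (counting implicit H from valence).
  C: 13 × 12.011 = 156.143
  H: 9 × 1.008 = 9.072
  I: 2 × 126.904 = 253.808
  N: 1 × 14.007 = 14.007
  O: 2 × 15.999 = 31.998
Sum: 13×12.011 + 9×1.008 + 2×126.904 + 1×14.007 + 2×15.999 = 465.028 → 465.03 g/mol.

465.03 g/mol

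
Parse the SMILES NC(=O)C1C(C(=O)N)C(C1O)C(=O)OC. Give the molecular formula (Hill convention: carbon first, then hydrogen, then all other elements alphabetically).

C8H12N2O5

Walk through each heavy atom and fill implicit hydrogens from standard valence (C 4, N 3, O 2, S 2, halogen 1):
  atom 1: N, bond orders sum to 1 (valence 3) → 2 H
  atom 2: C, bond orders sum to 4 (valence 4) → 0 H
  atom 3: O, bond orders sum to 2 (valence 2) → 0 H
  atom 4: C, bond orders sum to 3 (valence 4) → 1 H
  atom 5: C, bond orders sum to 3 (valence 4) → 1 H
  atom 6: C, bond orders sum to 4 (valence 4) → 0 H
  atom 7: O, bond orders sum to 2 (valence 2) → 0 H
  atom 8: N, bond orders sum to 1 (valence 3) → 2 H
  atom 9: C, bond orders sum to 3 (valence 4) → 1 H
  atom 10: C, bond orders sum to 3 (valence 4) → 1 H
  atom 11: O, bond orders sum to 1 (valence 2) → 1 H
  atom 12: C, bond orders sum to 4 (valence 4) → 0 H
  atom 13: O, bond orders sum to 2 (valence 2) → 0 H
  atom 14: O, bond orders sum to 2 (valence 2) → 0 H
  atom 15: C, bond orders sum to 1 (valence 4) → 3 H
Totals → C:8, H:12, N:2, O:5.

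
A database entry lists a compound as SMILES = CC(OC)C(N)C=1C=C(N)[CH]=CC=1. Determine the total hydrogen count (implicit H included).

Walk through each heavy atom and fill implicit hydrogens from standard valence (C 4, N 3, O 2, S 2, halogen 1):
  atom 1: C, bond orders sum to 1 (valence 4) → 3 H
  atom 2: C, bond orders sum to 3 (valence 4) → 1 H
  atom 3: O, bond orders sum to 2 (valence 2) → 0 H
  atom 4: C, bond orders sum to 1 (valence 4) → 3 H
  atom 5: C, bond orders sum to 3 (valence 4) → 1 H
  atom 6: N, bond orders sum to 1 (valence 3) → 2 H
  atom 7: C, bond orders sum to 4 (valence 4) → 0 H
  atom 8: C, bond orders sum to 3 (valence 4) → 1 H
  atom 9: C, bond orders sum to 4 (valence 4) → 0 H
  atom 10: N, bond orders sum to 1 (valence 3) → 2 H
  atom 11: C with explicit H count 1
  atom 12: C, bond orders sum to 3 (valence 4) → 1 H
  atom 13: C, bond orders sum to 3 (valence 4) → 1 H
Total hydrogens: 16.

16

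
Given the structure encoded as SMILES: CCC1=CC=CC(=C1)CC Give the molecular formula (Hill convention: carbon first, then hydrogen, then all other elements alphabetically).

Walk through each heavy atom and fill implicit hydrogens from standard valence (C 4, N 3, O 2, S 2, halogen 1):
  atom 1: C, bond orders sum to 1 (valence 4) → 3 H
  atom 2: C, bond orders sum to 2 (valence 4) → 2 H
  atom 3: C, bond orders sum to 4 (valence 4) → 0 H
  atom 4: C, bond orders sum to 3 (valence 4) → 1 H
  atom 5: C, bond orders sum to 3 (valence 4) → 1 H
  atom 6: C, bond orders sum to 3 (valence 4) → 1 H
  atom 7: C, bond orders sum to 4 (valence 4) → 0 H
  atom 8: C, bond orders sum to 3 (valence 4) → 1 H
  atom 9: C, bond orders sum to 2 (valence 4) → 2 H
  atom 10: C, bond orders sum to 1 (valence 4) → 3 H
Totals → C:10, H:14.
In Hill order: C10H14.

C10H14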